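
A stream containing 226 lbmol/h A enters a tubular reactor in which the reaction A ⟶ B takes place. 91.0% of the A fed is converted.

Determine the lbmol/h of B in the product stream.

A reacted = 0.91 × 226 = 205.7 lbmol/h; ν_A = −1, so ξ = 205.7/1 = 205.7 lbmol/h.
Outlet amounts (n = n₀ + ν ξ):
  A: 226 − 1(205.7) = 20.34
  B: 0 + 1(205.7) = 205.7

206 lbmol/h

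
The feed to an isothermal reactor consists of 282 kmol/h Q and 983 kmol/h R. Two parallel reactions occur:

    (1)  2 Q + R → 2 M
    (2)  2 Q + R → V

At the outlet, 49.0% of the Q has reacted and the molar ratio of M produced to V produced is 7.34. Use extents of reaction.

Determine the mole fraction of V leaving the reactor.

Conversion of Q: Q consumed = 0.49 × 282 = 138.2 kmol/h = 2ξ₁ + 2ξ₂.
Selectivity: 2ξ₁ / (1ξ₂) = 7.34 → ξ₁ = 3.67 ξ₂.
Substitute: (2·3.67 + 2) ξ₂ = 138.2 → ξ₂ = 14.79 kmol/h, ξ₁ = 54.3 kmol/h.
Outlet amounts (n = n₀ + Σ ν·ξ):
  Q: 282 − 2(54.3) − 2(14.79) = 143.8
  R: 983 − 1(54.3) − 1(14.79) = 913.9
  M: 0 + 2(54.3) = 108.6
  V: 0 + 1(14.79) = 14.79
Total out = 1181 kmol/h; y_V = 14.79 / 1181 = 0.01253.

0.0125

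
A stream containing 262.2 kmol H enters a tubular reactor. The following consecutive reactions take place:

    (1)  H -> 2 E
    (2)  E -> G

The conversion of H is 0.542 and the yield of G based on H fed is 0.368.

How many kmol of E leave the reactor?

188 kmol

Conversion of H: H consumed = 1ξ₁ = 0.542 × 262.2 → ξ₁ = 142.1 kmol.
Yield of G: 1ξ₂ / 262.2 = 0.368 → ξ₂ = 96.49 kmol.
Outlet amounts (n = n₀ + Σ ν·ξ):
  H: 262.2 − 1(142.1) = 120.1
  E: 0 + 2(142.1) − 1(96.49) = 187.7
  G: 0 + 1(96.49) = 96.49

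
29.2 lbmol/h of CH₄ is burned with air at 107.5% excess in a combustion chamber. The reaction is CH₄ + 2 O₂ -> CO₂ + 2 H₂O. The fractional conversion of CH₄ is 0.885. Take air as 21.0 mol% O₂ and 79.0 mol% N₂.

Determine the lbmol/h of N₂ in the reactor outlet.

456 lbmol/h

Stoichiometric O₂ = 2 × 29.2 = 58.4 lbmol/h; O₂ fed = 58.4 × 2.075 = 121.2 lbmol/h.
N₂ fed = 121.2 × 79/21 = 455.9 lbmol/h.
Fuel reacted = 0.885 × 29.2 → ξ = 25.84 lbmol/h.
Outlet (n = n₀ + ν ξ):
  CH₄: 29.2 − 1(25.84) = 3.358
  O₂: 121.2 − 2(25.84) = 69.5
  N₂: 455.9 (inert)
  CO₂: 0 + 1(25.84) = 25.84
  H₂O: 0 + 2(25.84) = 51.68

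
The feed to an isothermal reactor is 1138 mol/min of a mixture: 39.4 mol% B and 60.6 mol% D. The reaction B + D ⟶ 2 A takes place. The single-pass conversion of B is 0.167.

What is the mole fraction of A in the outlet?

B reacted = 0.167 × 448.4 = 74.88 mol/min; ν_B = −1, so ξ = 74.88/1 = 74.88 mol/min.
Outlet amounts (n = n₀ + ν ξ):
  B: 448.4 − 1(74.88) = 373.5
  D: 689.6 − 1(74.88) = 614.7
  A: 0 + 2(74.88) = 149.8
Total out = 1138 mol/min; y_A = 149.8 / 1138 = 0.1316.

0.132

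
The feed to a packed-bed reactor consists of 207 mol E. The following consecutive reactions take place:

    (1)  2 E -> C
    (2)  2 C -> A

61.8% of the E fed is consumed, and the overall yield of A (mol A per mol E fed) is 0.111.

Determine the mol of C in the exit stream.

Conversion of E: E consumed = 2ξ₁ = 0.618 × 207 → ξ₁ = 63.96 mol.
Yield of A: 1ξ₂ / 207 = 0.111 → ξ₂ = 22.98 mol.
Outlet amounts (n = n₀ + Σ ν·ξ):
  E: 207 − 2(63.96) = 79.07
  C: 0 + 1(63.96) − 2(22.98) = 18.01
  A: 0 + 1(22.98) = 22.98

18 mol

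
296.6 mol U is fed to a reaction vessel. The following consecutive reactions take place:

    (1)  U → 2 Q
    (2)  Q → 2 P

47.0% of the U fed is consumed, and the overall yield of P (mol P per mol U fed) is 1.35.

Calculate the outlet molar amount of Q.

78.6 mol

Conversion of U: U consumed = 1ξ₁ = 0.47 × 296.6 → ξ₁ = 139.4 mol.
Yield of P: 2ξ₂ / 296.6 = 1.35 → ξ₂ = 200.2 mol.
Outlet amounts (n = n₀ + Σ ν·ξ):
  U: 296.6 − 1(139.4) = 157.2
  Q: 0 + 2(139.4) − 1(200.2) = 78.6
  P: 0 + 2(200.2) = 400.4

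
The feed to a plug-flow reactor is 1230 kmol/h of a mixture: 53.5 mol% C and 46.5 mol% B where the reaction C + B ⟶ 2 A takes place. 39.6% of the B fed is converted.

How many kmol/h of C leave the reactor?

B reacted = 0.396 × 572 = 226.5 kmol/h; ν_B = −1, so ξ = 226.5/1 = 226.5 kmol/h.
Outlet amounts (n = n₀ + ν ξ):
  C: 658 − 1(226.5) = 431.6
  B: 572 − 1(226.5) = 345.5
  A: 0 + 2(226.5) = 453

432 kmol/h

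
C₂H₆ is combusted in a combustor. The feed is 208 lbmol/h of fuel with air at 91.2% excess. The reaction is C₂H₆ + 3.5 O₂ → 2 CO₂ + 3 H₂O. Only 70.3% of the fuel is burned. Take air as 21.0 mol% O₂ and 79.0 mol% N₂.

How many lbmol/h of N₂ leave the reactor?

5240 lbmol/h

Stoichiometric O₂ = 3.5 × 208 = 728 lbmol/h; O₂ fed = 728 × 1.912 = 1392 lbmol/h.
N₂ fed = 1392 × 79/21 = 5236 lbmol/h.
Fuel reacted = 0.703 × 208 → ξ = 146.2 lbmol/h.
Outlet (n = n₀ + ν ξ):
  C₂H₆: 208 − 1(146.2) = 61.78
  O₂: 1392 − 3.5(146.2) = 880.2
  N₂: 5236 (inert)
  CO₂: 0 + 2(146.2) = 292.4
  H₂O: 0 + 3(146.2) = 438.7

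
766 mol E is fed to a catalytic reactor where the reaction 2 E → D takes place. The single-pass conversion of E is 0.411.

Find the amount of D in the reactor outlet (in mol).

157 mol

E reacted = 0.411 × 766 = 314.8 mol; ν_E = −2, so ξ = 314.8/2 = 157.4 mol.
Outlet amounts (n = n₀ + ν ξ):
  E: 766 − 2(157.4) = 451.2
  D: 0 + 1(157.4) = 157.4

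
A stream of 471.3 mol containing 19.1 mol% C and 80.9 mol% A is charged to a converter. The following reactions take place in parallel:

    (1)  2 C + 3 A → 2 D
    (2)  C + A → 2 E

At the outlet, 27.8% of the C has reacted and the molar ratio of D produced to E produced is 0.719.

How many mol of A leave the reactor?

349 mol

Conversion of C: C consumed = 0.278 × 90.02 = 25.03 mol = 2ξ₁ + 1ξ₂.
Selectivity: 2ξ₁ / (2ξ₂) = 0.719 → ξ₁ = 0.719 ξ₂.
Substitute: (2·0.719 + 1) ξ₂ = 25.03 → ξ₂ = 10.26 mol, ξ₁ = 7.38 mol.
Outlet amounts (n = n₀ + Σ ν·ξ):
  C: 90.02 − 2(7.38) − 1(10.26) = 64.99
  A: 381.3 − 3(7.38) − 1(10.26) = 348.9
  D: 0 + 2(7.38) = 14.76
  E: 0 + 2(10.26) = 20.53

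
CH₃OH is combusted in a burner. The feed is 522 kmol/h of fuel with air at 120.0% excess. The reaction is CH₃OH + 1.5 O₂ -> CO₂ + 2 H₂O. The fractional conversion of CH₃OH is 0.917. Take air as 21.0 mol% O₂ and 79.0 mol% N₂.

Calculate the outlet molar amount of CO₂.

479 kmol/h

Stoichiometric O₂ = 1.5 × 522 = 783 kmol/h; O₂ fed = 783 × 2.200 = 1723 kmol/h.
N₂ fed = 1723 × 79/21 = 6480 kmol/h.
Fuel reacted = 0.917 × 522 → ξ = 478.7 kmol/h.
Outlet (n = n₀ + ν ξ):
  CH₃OH: 522 − 1(478.7) = 43.33
  O₂: 1723 − 1.5(478.7) = 1005
  N₂: 6480 (inert)
  CO₂: 0 + 1(478.7) = 478.7
  H₂O: 0 + 2(478.7) = 957.3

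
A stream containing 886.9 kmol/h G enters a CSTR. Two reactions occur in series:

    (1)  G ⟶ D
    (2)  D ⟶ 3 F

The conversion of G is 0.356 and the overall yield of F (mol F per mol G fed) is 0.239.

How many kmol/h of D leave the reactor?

245 kmol/h

Conversion of G: G consumed = 1ξ₁ = 0.356 × 886.9 → ξ₁ = 315.7 kmol/h.
Yield of F: 3ξ₂ / 886.9 = 0.239 → ξ₂ = 70.66 kmol/h.
Outlet amounts (n = n₀ + Σ ν·ξ):
  G: 886.9 − 1(315.7) = 571.2
  D: 0 + 1(315.7) − 1(70.66) = 245.1
  F: 0 + 3(70.66) = 212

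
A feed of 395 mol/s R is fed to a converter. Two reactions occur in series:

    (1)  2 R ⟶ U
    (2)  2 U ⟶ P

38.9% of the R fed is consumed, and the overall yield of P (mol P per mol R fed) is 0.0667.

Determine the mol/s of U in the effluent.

24.1 mol/s

Conversion of R: R consumed = 2ξ₁ = 0.389 × 395 → ξ₁ = 76.83 mol/s.
Yield of P: 1ξ₂ / 395 = 0.0667 → ξ₂ = 26.35 mol/s.
Outlet amounts (n = n₀ + Σ ν·ξ):
  R: 395 − 2(76.83) = 241.3
  U: 0 + 1(76.83) − 2(26.35) = 24.13
  P: 0 + 1(26.35) = 26.35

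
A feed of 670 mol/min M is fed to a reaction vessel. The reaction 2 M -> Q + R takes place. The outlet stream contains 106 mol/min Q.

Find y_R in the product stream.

For Q: n = n₀ + 1ξ → 106 = 0 + 1ξ, giving ξ = 106 mol/min.
Outlet amounts (n = n₀ + ν ξ):
  M: 670 − 2(106) = 458
  Q: 0 + 1(106) = 106
  R: 0 + 1(106) = 106
Total out = 670 mol/min; y_R = 106 / 670 = 0.1582.

0.158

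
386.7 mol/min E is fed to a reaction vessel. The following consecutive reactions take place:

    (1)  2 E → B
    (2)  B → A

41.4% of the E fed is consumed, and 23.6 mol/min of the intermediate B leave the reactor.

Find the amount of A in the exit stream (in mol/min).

56.4 mol/min

Conversion of E: E consumed = 2ξ₁ = 0.414 × 386.7 → ξ₁ = 80.05 mol/min.
B balance: n_B = 0 + 1ξ₁ − 1ξ₂ = 23.6 → ξ₂ = (1·80.05 − 23.6)/1 = 56.45 mol/min.
Outlet amounts (n = n₀ + Σ ν·ξ):
  E: 386.7 − 2(80.05) = 226.6
  B: 0 + 1(80.05) − 1(56.45) = 23.6
  A: 0 + 1(56.45) = 56.45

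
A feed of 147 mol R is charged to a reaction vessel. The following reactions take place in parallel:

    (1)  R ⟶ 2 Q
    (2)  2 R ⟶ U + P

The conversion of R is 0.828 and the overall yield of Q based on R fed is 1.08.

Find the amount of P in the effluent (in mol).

Yield of Q: 2ξ₁ / 147 = 1.08 → ξ₁ = 79.38 mol.
Conversion of R: 1ξ₁ + 2ξ₂ = 0.828 × 147 = 121.7 → ξ₂ = 21.17 mol.
Outlet amounts (n = n₀ + Σ ν·ξ):
  R: 147 − 1(79.38) − 2(21.17) = 25.28
  Q: 0 + 2(79.38) = 158.8
  U: 0 + 1(21.17) = 21.17
  P: 0 + 1(21.17) = 21.17

21.2 mol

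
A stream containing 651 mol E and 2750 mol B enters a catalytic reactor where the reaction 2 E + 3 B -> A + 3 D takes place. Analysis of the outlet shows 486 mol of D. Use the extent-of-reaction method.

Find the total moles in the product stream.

3240 mol

For D: n = n₀ + 3ξ → 486 = 0 + 3ξ, giving ξ = 162 mol.
Outlet amounts (n = n₀ + ν ξ):
  E: 651 − 2(162) = 327
  B: 2750 − 3(162) = 2264
  A: 0 + 1(162) = 162
  D: 0 + 3(162) = 486
Total out = 327 + 2264 + 162 + 486 = 3239 mol.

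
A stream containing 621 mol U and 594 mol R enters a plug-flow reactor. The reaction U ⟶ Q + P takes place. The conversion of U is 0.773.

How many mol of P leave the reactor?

U reacted = 0.773 × 621 = 480 mol; ν_U = −1, so ξ = 480/1 = 480 mol.
Outlet amounts (n = n₀ + ν ξ):
  U: 621 − 1(480) = 141
  Q: 0 + 1(480) = 480
  P: 0 + 1(480) = 480
  R: 594 (inert)

480 mol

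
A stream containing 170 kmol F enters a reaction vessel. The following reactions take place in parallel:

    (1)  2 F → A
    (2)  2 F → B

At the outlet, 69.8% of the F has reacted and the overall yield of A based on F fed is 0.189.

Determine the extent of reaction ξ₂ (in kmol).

Yield of A: 1ξ₁ / 170 = 0.189 → ξ₁ = 32.13 kmol.
Conversion of F: 2ξ₁ + 2ξ₂ = 0.698 × 170 = 118.7 → ξ₂ = 27.2 kmol.
Outlet amounts (n = n₀ + Σ ν·ξ):
  F: 170 − 2(32.13) − 2(27.2) = 51.34
  A: 0 + 1(32.13) = 32.13
  B: 0 + 1(27.2) = 27.2

ξ₂ = 27.2 kmol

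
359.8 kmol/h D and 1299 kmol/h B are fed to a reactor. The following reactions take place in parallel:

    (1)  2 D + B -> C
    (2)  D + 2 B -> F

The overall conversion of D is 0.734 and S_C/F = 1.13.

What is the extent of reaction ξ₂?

Conversion of D: D consumed = 0.734 × 359.8 = 264.1 kmol/h = 2ξ₁ + 1ξ₂.
Selectivity: 1ξ₁ / (1ξ₂) = 1.13 → ξ₁ = 1.13 ξ₂.
Substitute: (2·1.13 + 1) ξ₂ = 264.1 → ξ₂ = 81.01 kmol/h, ξ₁ = 91.54 kmol/h.
Outlet amounts (n = n₀ + Σ ν·ξ):
  D: 359.8 − 2(91.54) − 1(81.01) = 95.71
  B: 1299 − 1(91.54) − 2(81.01) = 1045
  C: 0 + 1(91.54) = 91.54
  F: 0 + 1(81.01) = 81.01

ξ₂ = 81 kmol/h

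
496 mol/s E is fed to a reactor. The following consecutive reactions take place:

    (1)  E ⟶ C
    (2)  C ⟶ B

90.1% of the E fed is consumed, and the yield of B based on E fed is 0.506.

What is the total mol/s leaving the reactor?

Conversion of E: E consumed = 1ξ₁ = 0.901 × 496 → ξ₁ = 446.9 mol/s.
Yield of B: 1ξ₂ / 496 = 0.506 → ξ₂ = 251 mol/s.
Outlet amounts (n = n₀ + Σ ν·ξ):
  E: 496 − 1(446.9) = 49.1
  C: 0 + 1(446.9) − 1(251) = 195.9
  B: 0 + 1(251) = 251
Total out = 49.1 + 195.9 + 251 = 496 mol/s.

496 mol/s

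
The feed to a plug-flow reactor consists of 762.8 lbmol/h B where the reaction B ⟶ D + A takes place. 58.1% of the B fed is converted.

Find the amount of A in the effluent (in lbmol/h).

443 lbmol/h

B reacted = 0.581 × 762.8 = 443.2 lbmol/h; ν_B = −1, so ξ = 443.2/1 = 443.2 lbmol/h.
Outlet amounts (n = n₀ + ν ξ):
  B: 762.8 − 1(443.2) = 319.6
  D: 0 + 1(443.2) = 443.2
  A: 0 + 1(443.2) = 443.2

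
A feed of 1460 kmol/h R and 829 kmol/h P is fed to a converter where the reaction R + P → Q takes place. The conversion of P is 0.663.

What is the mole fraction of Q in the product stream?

0.316

P reacted = 0.663 × 829 = 549.6 kmol/h; ν_P = −1, so ξ = 549.6/1 = 549.6 kmol/h.
Outlet amounts (n = n₀ + ν ξ):
  R: 1460 − 1(549.6) = 910.4
  P: 829 − 1(549.6) = 279.4
  Q: 0 + 1(549.6) = 549.6
Total out = 1739 kmol/h; y_Q = 549.6 / 1739 = 0.316.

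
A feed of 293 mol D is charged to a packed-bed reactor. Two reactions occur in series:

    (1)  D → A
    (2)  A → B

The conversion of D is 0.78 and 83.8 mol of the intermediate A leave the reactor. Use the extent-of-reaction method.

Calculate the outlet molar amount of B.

145 mol

Conversion of D: D consumed = 1ξ₁ = 0.78 × 293 → ξ₁ = 228.5 mol.
A balance: n_A = 0 + 1ξ₁ − 1ξ₂ = 83.8 → ξ₂ = (1·228.5 − 83.8)/1 = 144.7 mol.
Outlet amounts (n = n₀ + Σ ν·ξ):
  D: 293 − 1(228.5) = 64.46
  A: 0 + 1(228.5) − 1(144.7) = 83.8
  B: 0 + 1(144.7) = 144.7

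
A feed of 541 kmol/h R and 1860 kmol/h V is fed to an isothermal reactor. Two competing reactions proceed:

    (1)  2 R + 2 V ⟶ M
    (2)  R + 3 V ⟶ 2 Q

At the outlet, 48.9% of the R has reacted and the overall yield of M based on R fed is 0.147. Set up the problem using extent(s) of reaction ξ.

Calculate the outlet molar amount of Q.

211 kmol/h

Yield of M: 1ξ₁ / 541 = 0.147 → ξ₁ = 79.53 kmol/h.
Conversion of R: 2ξ₁ + 1ξ₂ = 0.489 × 541 = 264.5 → ξ₂ = 105.5 kmol/h.
Outlet amounts (n = n₀ + Σ ν·ξ):
  R: 541 − 2(79.53) − 1(105.5) = 276.5
  V: 1860 − 2(79.53) − 3(105.5) = 1384
  M: 0 + 1(79.53) = 79.53
  Q: 0 + 2(105.5) = 211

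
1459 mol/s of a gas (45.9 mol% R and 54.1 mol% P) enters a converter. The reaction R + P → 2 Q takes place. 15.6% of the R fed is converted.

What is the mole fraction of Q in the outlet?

0.143

R reacted = 0.156 × 669.7 = 104.5 mol/s; ν_R = −1, so ξ = 104.5/1 = 104.5 mol/s.
Outlet amounts (n = n₀ + ν ξ):
  R: 669.7 − 1(104.5) = 565.2
  P: 789.3 − 1(104.5) = 684.8
  Q: 0 + 2(104.5) = 208.9
Total out = 1459 mol/s; y_Q = 208.9 / 1459 = 0.1432.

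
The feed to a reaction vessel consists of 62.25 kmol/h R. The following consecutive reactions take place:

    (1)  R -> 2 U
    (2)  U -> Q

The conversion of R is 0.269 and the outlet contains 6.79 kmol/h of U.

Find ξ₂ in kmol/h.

ξ₂ = 26.7 kmol/h

Conversion of R: R consumed = 1ξ₁ = 0.269 × 62.25 → ξ₁ = 16.75 kmol/h.
U balance: n_U = 0 + 2ξ₁ − 1ξ₂ = 6.79 → ξ₂ = (2·16.75 − 6.79)/1 = 26.7 kmol/h.
Outlet amounts (n = n₀ + Σ ν·ξ):
  R: 62.25 − 1(16.75) = 45.5
  U: 0 + 2(16.75) − 1(26.7) = 6.79
  Q: 0 + 1(26.7) = 26.7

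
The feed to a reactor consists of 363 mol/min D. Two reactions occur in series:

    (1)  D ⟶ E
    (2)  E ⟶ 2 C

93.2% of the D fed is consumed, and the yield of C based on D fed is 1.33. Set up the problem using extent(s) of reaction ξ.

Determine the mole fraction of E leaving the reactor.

0.16

Conversion of D: D consumed = 1ξ₁ = 0.932 × 363 → ξ₁ = 338.3 mol/min.
Yield of C: 2ξ₂ / 363 = 1.33 → ξ₂ = 241.4 mol/min.
Outlet amounts (n = n₀ + Σ ν·ξ):
  D: 363 − 1(338.3) = 24.68
  E: 0 + 1(338.3) − 1(241.4) = 96.92
  C: 0 + 2(241.4) = 482.8
Total out = 604.4 mol/min; y_E = 96.92 / 604.4 = 0.1604.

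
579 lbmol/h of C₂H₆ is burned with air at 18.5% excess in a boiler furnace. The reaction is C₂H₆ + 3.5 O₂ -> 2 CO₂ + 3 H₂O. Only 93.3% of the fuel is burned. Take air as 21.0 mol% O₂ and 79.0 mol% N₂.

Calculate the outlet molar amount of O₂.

511 lbmol/h

Stoichiometric O₂ = 3.5 × 579 = 2026 lbmol/h; O₂ fed = 2026 × 1.185 = 2401 lbmol/h.
N₂ fed = 2401 × 79/21 = 9034 lbmol/h.
Fuel reacted = 0.933 × 579 → ξ = 540.2 lbmol/h.
Outlet (n = n₀ + ν ξ):
  C₂H₆: 579 − 1(540.2) = 38.79
  O₂: 2401 − 3.5(540.2) = 510.7
  N₂: 9034 (inert)
  CO₂: 0 + 2(540.2) = 1080
  H₂O: 0 + 3(540.2) = 1621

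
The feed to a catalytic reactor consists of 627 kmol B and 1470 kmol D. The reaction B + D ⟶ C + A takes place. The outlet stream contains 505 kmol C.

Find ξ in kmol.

For C: n = n₀ + 1ξ → 505 = 0 + 1ξ, giving ξ = 505 kmol.
Outlet amounts (n = n₀ + ν ξ):
  B: 627 − 1(505) = 122
  D: 1470 − 1(505) = 965
  C: 0 + 1(505) = 505
  A: 0 + 1(505) = 505

ξ = 505 kmol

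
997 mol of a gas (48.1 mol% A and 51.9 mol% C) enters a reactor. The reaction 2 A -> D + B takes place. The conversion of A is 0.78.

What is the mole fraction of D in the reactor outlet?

A reacted = 0.78 × 479.6 = 374.1 mol; ν_A = −2, so ξ = 374.1/2 = 187 mol.
Outlet amounts (n = n₀ + ν ξ):
  A: 479.6 − 2(187) = 105.5
  D: 0 + 1(187) = 187
  B: 0 + 1(187) = 187
  C: 517.4 (inert)
Total out = 997 mol; y_D = 187 / 997 = 0.1876.

0.188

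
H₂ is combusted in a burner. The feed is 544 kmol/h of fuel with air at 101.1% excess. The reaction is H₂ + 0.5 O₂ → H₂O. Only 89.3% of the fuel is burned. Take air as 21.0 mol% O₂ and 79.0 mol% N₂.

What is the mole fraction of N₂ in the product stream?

Stoichiometric O₂ = 0.5 × 544 = 272 kmol/h; O₂ fed = 272 × 2.011 = 547 kmol/h.
N₂ fed = 547 × 79/21 = 2058 kmol/h.
Fuel reacted = 0.893 × 544 → ξ = 485.8 kmol/h.
Outlet (n = n₀ + ν ξ):
  H₂: 544 − 1(485.8) = 58.21
  O₂: 547 − 0.5(485.8) = 304.1
  N₂: 2058 (inert)
  H₂O: 0 + 1(485.8) = 485.8
Total out = 2906 kmol/h; y_N₂ = 2058 / 2906 = 0.7081.

0.708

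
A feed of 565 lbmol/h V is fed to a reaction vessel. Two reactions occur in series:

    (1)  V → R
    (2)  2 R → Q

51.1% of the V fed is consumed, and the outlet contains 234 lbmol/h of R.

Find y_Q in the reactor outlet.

Conversion of V: V consumed = 1ξ₁ = 0.511 × 565 → ξ₁ = 288.7 lbmol/h.
R balance: n_R = 0 + 1ξ₁ − 2ξ₂ = 234 → ξ₂ = (1·288.7 − 234)/2 = 27.36 lbmol/h.
Outlet amounts (n = n₀ + Σ ν·ξ):
  V: 565 − 1(288.7) = 276.3
  R: 0 + 1(288.7) − 2(27.36) = 234
  Q: 0 + 1(27.36) = 27.36
Total out = 537.6 lbmol/h; y_Q = 27.36 / 537.6 = 0.05088.

0.0509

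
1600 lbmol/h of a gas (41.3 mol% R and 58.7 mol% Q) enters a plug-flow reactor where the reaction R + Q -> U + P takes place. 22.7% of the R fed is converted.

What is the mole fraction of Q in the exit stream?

R reacted = 0.227 × 660.8 = 150 lbmol/h; ν_R = −1, so ξ = 150/1 = 150 lbmol/h.
Outlet amounts (n = n₀ + ν ξ):
  R: 660.8 − 1(150) = 510.8
  Q: 939.2 − 1(150) = 789.2
  U: 0 + 1(150) = 150
  P: 0 + 1(150) = 150
Total out = 1600 lbmol/h; y_Q = 789.2 / 1600 = 0.4932.

0.493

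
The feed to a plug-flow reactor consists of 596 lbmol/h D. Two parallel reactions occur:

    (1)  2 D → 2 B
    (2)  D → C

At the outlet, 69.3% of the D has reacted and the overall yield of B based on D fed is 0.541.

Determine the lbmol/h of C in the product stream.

Yield of B: 2ξ₁ / 596 = 0.541 → ξ₁ = 161.2 lbmol/h.
Conversion of D: 2ξ₁ + 1ξ₂ = 0.693 × 596 = 413 → ξ₂ = 90.59 lbmol/h.
Outlet amounts (n = n₀ + Σ ν·ξ):
  D: 596 − 2(161.2) − 1(90.59) = 183
  B: 0 + 2(161.2) = 322.4
  C: 0 + 1(90.59) = 90.59

90.6 lbmol/h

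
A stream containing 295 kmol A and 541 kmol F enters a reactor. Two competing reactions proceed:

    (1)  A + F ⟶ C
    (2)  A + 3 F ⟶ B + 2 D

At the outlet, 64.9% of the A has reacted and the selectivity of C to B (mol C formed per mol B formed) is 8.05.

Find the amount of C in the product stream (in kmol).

Conversion of A: A consumed = 0.649 × 295 = 191.5 kmol = 1ξ₁ + 1ξ₂.
Selectivity: 1ξ₁ / (1ξ₂) = 8.05 → ξ₁ = 8.05 ξ₂.
Substitute: (1·8.05 + 1) ξ₂ = 191.5 → ξ₂ = 21.16 kmol, ξ₁ = 170.3 kmol.
Outlet amounts (n = n₀ + Σ ν·ξ):
  A: 295 − 1(170.3) − 1(21.16) = 103.5
  F: 541 − 1(170.3) − 3(21.16) = 307.2
  C: 0 + 1(170.3) = 170.3
  B: 0 + 1(21.16) = 21.16
  D: 0 + 2(21.16) = 42.31

170 kmol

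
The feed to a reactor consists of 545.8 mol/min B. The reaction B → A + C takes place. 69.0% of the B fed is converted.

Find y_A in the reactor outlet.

B reacted = 0.69 × 545.8 = 376.6 mol/min; ν_B = −1, so ξ = 376.6/1 = 376.6 mol/min.
Outlet amounts (n = n₀ + ν ξ):
  B: 545.8 − 1(376.6) = 169.2
  A: 0 + 1(376.6) = 376.6
  C: 0 + 1(376.6) = 376.6
Total out = 922.4 mol/min; y_A = 376.6 / 922.4 = 0.4083.

0.408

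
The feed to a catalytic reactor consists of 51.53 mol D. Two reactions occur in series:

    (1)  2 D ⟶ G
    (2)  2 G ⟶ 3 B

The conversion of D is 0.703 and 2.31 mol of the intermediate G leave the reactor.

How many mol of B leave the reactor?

23.7 mol

Conversion of D: D consumed = 2ξ₁ = 0.703 × 51.53 → ξ₁ = 18.11 mol.
G balance: n_G = 0 + 1ξ₁ − 2ξ₂ = 2.31 → ξ₂ = (1·18.11 − 2.31)/2 = 7.901 mol.
Outlet amounts (n = n₀ + Σ ν·ξ):
  D: 51.53 − 2(18.11) = 15.3
  G: 0 + 1(18.11) − 2(7.901) = 2.31
  B: 0 + 3(7.901) = 23.7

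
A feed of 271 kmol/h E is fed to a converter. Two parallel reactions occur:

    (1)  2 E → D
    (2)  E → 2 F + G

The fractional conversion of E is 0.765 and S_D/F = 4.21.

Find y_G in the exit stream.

0.0592

Conversion of E: E consumed = 0.765 × 271 = 207.3 kmol/h = 2ξ₁ + 1ξ₂.
Selectivity: 1ξ₁ / (2ξ₂) = 4.21 → ξ₁ = 8.42 ξ₂.
Substitute: (2·8.42 + 1) ξ₂ = 207.3 → ξ₂ = 11.62 kmol/h, ξ₁ = 97.85 kmol/h.
Outlet amounts (n = n₀ + Σ ν·ξ):
  E: 271 − 2(97.85) − 1(11.62) = 63.69
  D: 0 + 1(97.85) = 97.85
  F: 0 + 2(11.62) = 23.24
  G: 0 + 1(11.62) = 11.62
Total out = 196.4 kmol/h; y_G = 11.62 / 196.4 = 0.05917.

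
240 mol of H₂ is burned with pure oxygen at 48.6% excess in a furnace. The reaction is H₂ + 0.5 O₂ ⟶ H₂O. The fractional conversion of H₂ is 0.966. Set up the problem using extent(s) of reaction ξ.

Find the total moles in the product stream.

302 mol

Stoichiometric O₂ = 0.5 × 240 = 120 mol; O₂ fed = 120 × 1.486 = 178.3 mol.
Fuel reacted = 0.966 × 240 → ξ = 231.8 mol.
Outlet (n = n₀ + ν ξ):
  H₂: 240 − 1(231.8) = 8.16
  O₂: 178.3 − 0.5(231.8) = 62.4
  H₂O: 0 + 1(231.8) = 231.8
Total out = 8.16 + 62.4 + 231.8 = 302.4 mol.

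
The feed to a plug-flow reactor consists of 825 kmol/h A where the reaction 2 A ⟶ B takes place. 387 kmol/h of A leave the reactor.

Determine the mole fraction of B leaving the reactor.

0.361

For A: n = n₀ − 2ξ → 387 = 825 − 2ξ, giving ξ = 219 kmol/h.
Outlet amounts (n = n₀ + ν ξ):
  A: 825 − 2(219) = 387
  B: 0 + 1(219) = 219
Total out = 606 kmol/h; y_B = 219 / 606 = 0.3614.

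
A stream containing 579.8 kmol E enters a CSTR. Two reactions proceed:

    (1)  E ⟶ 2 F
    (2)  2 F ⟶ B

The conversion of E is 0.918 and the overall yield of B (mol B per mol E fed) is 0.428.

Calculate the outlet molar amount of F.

Conversion of E: E consumed = 1ξ₁ = 0.918 × 579.8 → ξ₁ = 532.3 kmol.
Yield of B: 1ξ₂ / 579.8 = 0.428 → ξ₂ = 248.2 kmol.
Outlet amounts (n = n₀ + Σ ν·ξ):
  E: 579.8 − 1(532.3) = 47.54
  F: 0 + 2(532.3) − 2(248.2) = 568.2
  B: 0 + 1(248.2) = 248.2

568 kmol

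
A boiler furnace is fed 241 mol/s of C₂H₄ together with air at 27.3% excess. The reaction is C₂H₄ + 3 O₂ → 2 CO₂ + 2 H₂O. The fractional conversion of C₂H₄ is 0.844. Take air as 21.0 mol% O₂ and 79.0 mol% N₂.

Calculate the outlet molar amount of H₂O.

407 mol/s

Stoichiometric O₂ = 3 × 241 = 723 mol/s; O₂ fed = 723 × 1.273 = 920.4 mol/s.
N₂ fed = 920.4 × 79/21 = 3462 mol/s.
Fuel reacted = 0.844 × 241 → ξ = 203.4 mol/s.
Outlet (n = n₀ + ν ξ):
  C₂H₄: 241 − 1(203.4) = 37.6
  O₂: 920.4 − 3(203.4) = 310.2
  N₂: 3462 (inert)
  CO₂: 0 + 2(203.4) = 406.8
  H₂O: 0 + 2(203.4) = 406.8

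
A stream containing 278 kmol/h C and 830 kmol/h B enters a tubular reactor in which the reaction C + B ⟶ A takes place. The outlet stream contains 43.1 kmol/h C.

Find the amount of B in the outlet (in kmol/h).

595 kmol/h

For C: n = n₀ − 1ξ → 43.1 = 278 − 1ξ, giving ξ = 234.9 kmol/h.
Outlet amounts (n = n₀ + ν ξ):
  C: 278 − 1(234.9) = 43.1
  B: 830 − 1(234.9) = 595.1
  A: 0 + 1(234.9) = 234.9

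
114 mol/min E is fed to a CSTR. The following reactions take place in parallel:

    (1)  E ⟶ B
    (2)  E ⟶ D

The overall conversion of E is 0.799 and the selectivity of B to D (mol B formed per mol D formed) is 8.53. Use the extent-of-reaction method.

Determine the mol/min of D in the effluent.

9.56 mol/min

Conversion of E: E consumed = 0.799 × 114 = 91.09 mol/min = 1ξ₁ + 1ξ₂.
Selectivity: 1ξ₁ / (1ξ₂) = 8.53 → ξ₁ = 8.53 ξ₂.
Substitute: (1·8.53 + 1) ξ₂ = 91.09 → ξ₂ = 9.558 mol/min, ξ₁ = 81.53 mol/min.
Outlet amounts (n = n₀ + Σ ν·ξ):
  E: 114 − 1(81.53) − 1(9.558) = 22.91
  B: 0 + 1(81.53) = 81.53
  D: 0 + 1(9.558) = 9.558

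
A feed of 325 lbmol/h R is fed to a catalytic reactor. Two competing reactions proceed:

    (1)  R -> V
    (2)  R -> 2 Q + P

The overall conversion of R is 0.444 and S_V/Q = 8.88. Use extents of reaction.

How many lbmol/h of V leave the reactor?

137 lbmol/h

Conversion of R: R consumed = 0.444 × 325 = 144.3 lbmol/h = 1ξ₁ + 1ξ₂.
Selectivity: 1ξ₁ / (2ξ₂) = 8.88 → ξ₁ = 17.76 ξ₂.
Substitute: (1·17.76 + 1) ξ₂ = 144.3 → ξ₂ = 7.692 lbmol/h, ξ₁ = 136.6 lbmol/h.
Outlet amounts (n = n₀ + Σ ν·ξ):
  R: 325 − 1(136.6) − 1(7.692) = 180.7
  V: 0 + 1(136.6) = 136.6
  Q: 0 + 2(7.692) = 15.38
  P: 0 + 1(7.692) = 7.692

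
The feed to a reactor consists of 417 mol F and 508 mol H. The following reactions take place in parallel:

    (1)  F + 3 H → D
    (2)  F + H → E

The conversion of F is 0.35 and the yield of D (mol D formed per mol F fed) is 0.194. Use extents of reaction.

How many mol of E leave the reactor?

Yield of D: 1ξ₁ / 417 = 0.194 → ξ₁ = 80.9 mol.
Conversion of F: 1ξ₁ + 1ξ₂ = 0.35 × 417 = 145.9 → ξ₂ = 65.05 mol.
Outlet amounts (n = n₀ + Σ ν·ξ):
  F: 417 − 1(80.9) − 1(65.05) = 271.1
  H: 508 − 3(80.9) − 1(65.05) = 200.3
  D: 0 + 1(80.9) = 80.9
  E: 0 + 1(65.05) = 65.05

65.1 mol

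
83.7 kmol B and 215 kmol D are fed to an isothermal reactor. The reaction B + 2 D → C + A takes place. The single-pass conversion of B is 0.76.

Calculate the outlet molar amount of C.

63.6 kmol

B reacted = 0.76 × 83.7 = 63.61 kmol; ν_B = −1, so ξ = 63.61/1 = 63.61 kmol.
Outlet amounts (n = n₀ + ν ξ):
  B: 83.7 − 1(63.61) = 20.09
  D: 215 − 2(63.61) = 87.78
  C: 0 + 1(63.61) = 63.61
  A: 0 + 1(63.61) = 63.61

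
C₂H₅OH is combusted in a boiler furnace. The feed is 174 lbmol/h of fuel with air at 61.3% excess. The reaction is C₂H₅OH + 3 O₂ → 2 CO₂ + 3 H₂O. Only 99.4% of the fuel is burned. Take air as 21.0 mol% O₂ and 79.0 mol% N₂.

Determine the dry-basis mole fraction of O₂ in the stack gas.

Stoichiometric O₂ = 3 × 174 = 522 lbmol/h; O₂ fed = 522 × 1.613 = 842 lbmol/h.
N₂ fed = 842 × 79/21 = 3167 lbmol/h.
Fuel reacted = 0.994 × 174 → ξ = 173 lbmol/h.
Outlet (n = n₀ + ν ξ):
  C₂H₅OH: 174 − 1(173) = 1.044
  O₂: 842 − 3(173) = 323.1
  N₂: 3167 (inert)
  CO₂: 0 + 2(173) = 345.9
  H₂O: 0 + 3(173) = 518.9
Dry total = 3838 lbmol/h; y_O₂ (dry) = 323.1 / 3838 = 0.0842.

0.0842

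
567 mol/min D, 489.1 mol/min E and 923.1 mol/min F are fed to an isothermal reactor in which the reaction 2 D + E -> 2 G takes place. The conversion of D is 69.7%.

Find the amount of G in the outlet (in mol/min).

D reacted = 0.697 × 567 = 395.2 mol/min; ν_D = −2, so ξ = 395.2/2 = 197.6 mol/min.
Outlet amounts (n = n₀ + ν ξ):
  D: 567 − 2(197.6) = 171.8
  E: 489.1 − 1(197.6) = 291.5
  G: 0 + 2(197.6) = 395.2
  F: 923.1 (inert)

395 mol/min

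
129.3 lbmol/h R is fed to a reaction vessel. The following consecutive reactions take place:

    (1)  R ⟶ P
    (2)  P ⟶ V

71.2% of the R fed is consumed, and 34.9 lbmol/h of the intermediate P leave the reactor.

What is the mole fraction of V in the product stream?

Conversion of R: R consumed = 1ξ₁ = 0.712 × 129.3 → ξ₁ = 92.06 lbmol/h.
P balance: n_P = 0 + 1ξ₁ − 1ξ₂ = 34.9 → ξ₂ = (1·92.06 − 34.9)/1 = 57.16 lbmol/h.
Outlet amounts (n = n₀ + Σ ν·ξ):
  R: 129.3 − 1(92.06) = 37.24
  P: 0 + 1(92.06) − 1(57.16) = 34.9
  V: 0 + 1(57.16) = 57.16
Total out = 129.3 lbmol/h; y_V = 57.16 / 129.3 = 0.4421.

0.442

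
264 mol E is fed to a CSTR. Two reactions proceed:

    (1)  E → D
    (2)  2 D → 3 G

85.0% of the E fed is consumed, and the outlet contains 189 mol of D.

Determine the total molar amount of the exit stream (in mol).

282 mol

Conversion of E: E consumed = 1ξ₁ = 0.85 × 264 → ξ₁ = 224.4 mol.
D balance: n_D = 0 + 1ξ₁ − 2ξ₂ = 189 → ξ₂ = (1·224.4 − 189)/2 = 17.7 mol.
Outlet amounts (n = n₀ + Σ ν·ξ):
  E: 264 − 1(224.4) = 39.6
  D: 0 + 1(224.4) − 2(17.7) = 189
  G: 0 + 3(17.7) = 53.1
Total out = 39.6 + 189 + 53.1 = 281.7 mol.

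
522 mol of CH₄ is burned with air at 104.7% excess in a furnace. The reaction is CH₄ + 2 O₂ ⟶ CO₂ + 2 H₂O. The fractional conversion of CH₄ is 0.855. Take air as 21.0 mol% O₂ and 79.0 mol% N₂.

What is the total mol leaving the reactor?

Stoichiometric O₂ = 2 × 522 = 1044 mol; O₂ fed = 1044 × 2.047 = 2137 mol.
N₂ fed = 2137 × 79/21 = 8039 mol.
Fuel reacted = 0.855 × 522 → ξ = 446.3 mol.
Outlet (n = n₀ + ν ξ):
  CH₄: 522 − 1(446.3) = 75.69
  O₂: 2137 − 2(446.3) = 1244
  N₂: 8039 (inert)
  CO₂: 0 + 1(446.3) = 446.3
  H₂O: 0 + 2(446.3) = 892.6
Total out = 75.69 + 1244 + 8039 + 446.3 + 892.6 = 10700 mol.

10700 mol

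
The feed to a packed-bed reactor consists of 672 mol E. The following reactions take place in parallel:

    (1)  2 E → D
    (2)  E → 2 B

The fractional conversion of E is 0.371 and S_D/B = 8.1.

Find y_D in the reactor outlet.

Conversion of E: E consumed = 0.371 × 672 = 249.3 mol = 2ξ₁ + 1ξ₂.
Selectivity: 1ξ₁ / (2ξ₂) = 8.1 → ξ₁ = 16.2 ξ₂.
Substitute: (2·16.2 + 1) ξ₂ = 249.3 → ξ₂ = 7.464 mol, ξ₁ = 120.9 mol.
Outlet amounts (n = n₀ + Σ ν·ξ):
  E: 672 − 2(120.9) − 1(7.464) = 422.7
  D: 0 + 1(120.9) = 120.9
  B: 0 + 2(7.464) = 14.93
Total out = 558.5 mol; y_D = 120.9 / 558.5 = 0.2165.

0.216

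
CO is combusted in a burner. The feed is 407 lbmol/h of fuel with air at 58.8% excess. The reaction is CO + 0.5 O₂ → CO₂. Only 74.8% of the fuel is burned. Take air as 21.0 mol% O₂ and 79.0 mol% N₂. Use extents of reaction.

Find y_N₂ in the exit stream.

0.678

Stoichiometric O₂ = 0.5 × 407 = 203.5 lbmol/h; O₂ fed = 203.5 × 1.588 = 323.2 lbmol/h.
N₂ fed = 323.2 × 79/21 = 1216 lbmol/h.
Fuel reacted = 0.748 × 407 → ξ = 304.4 lbmol/h.
Outlet (n = n₀ + ν ξ):
  CO: 407 − 1(304.4) = 102.6
  O₂: 323.2 − 0.5(304.4) = 170.9
  N₂: 1216 (inert)
  CO₂: 0 + 1(304.4) = 304.4
Total out = 1794 lbmol/h; y_N₂ = 1216 / 1794 = 0.6778.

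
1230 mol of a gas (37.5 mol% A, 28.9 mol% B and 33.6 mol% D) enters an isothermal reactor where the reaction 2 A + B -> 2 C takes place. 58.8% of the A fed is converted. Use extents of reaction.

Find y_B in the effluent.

0.201

A reacted = 0.588 × 461.2 = 271.2 mol; ν_A = −2, so ξ = 271.2/2 = 135.6 mol.
Outlet amounts (n = n₀ + ν ξ):
  A: 461.2 − 2(135.6) = 190
  B: 355.5 − 1(135.6) = 219.9
  C: 0 + 2(135.6) = 271.2
  D: 413.3 (inert)
Total out = 1094 mol; y_B = 219.9 / 1094 = 0.2009.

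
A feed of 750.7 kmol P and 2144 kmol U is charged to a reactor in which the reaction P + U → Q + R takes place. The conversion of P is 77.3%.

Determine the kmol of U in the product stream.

P reacted = 0.773 × 750.7 = 580.3 kmol; ν_P = −1, so ξ = 580.3/1 = 580.3 kmol.
Outlet amounts (n = n₀ + ν ξ):
  P: 750.7 − 1(580.3) = 170.4
  U: 2144 − 1(580.3) = 1564
  Q: 0 + 1(580.3) = 580.3
  R: 0 + 1(580.3) = 580.3

1560 kmol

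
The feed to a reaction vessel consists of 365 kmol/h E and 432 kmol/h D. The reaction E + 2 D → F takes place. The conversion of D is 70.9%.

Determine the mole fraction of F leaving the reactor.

D reacted = 0.709 × 432 = 306.3 kmol/h; ν_D = −2, so ξ = 306.3/2 = 153.1 kmol/h.
Outlet amounts (n = n₀ + ν ξ):
  E: 365 − 1(153.1) = 211.9
  D: 432 − 2(153.1) = 125.7
  F: 0 + 1(153.1) = 153.1
Total out = 490.7 kmol/h; y_F = 153.1 / 490.7 = 0.3121.

0.312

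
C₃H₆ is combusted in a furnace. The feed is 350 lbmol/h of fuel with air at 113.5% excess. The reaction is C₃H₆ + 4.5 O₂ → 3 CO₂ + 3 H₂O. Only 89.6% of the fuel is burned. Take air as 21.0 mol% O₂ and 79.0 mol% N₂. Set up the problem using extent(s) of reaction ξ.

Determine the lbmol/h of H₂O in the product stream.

Stoichiometric O₂ = 4.5 × 350 = 1575 lbmol/h; O₂ fed = 1575 × 2.135 = 3363 lbmol/h.
N₂ fed = 3363 × 79/21 = 12650 lbmol/h.
Fuel reacted = 0.896 × 350 → ξ = 313.6 lbmol/h.
Outlet (n = n₀ + ν ξ):
  C₃H₆: 350 − 1(313.6) = 36.4
  O₂: 3363 − 4.5(313.6) = 1951
  N₂: 12650 (inert)
  CO₂: 0 + 3(313.6) = 940.8
  H₂O: 0 + 3(313.6) = 940.8

941 lbmol/h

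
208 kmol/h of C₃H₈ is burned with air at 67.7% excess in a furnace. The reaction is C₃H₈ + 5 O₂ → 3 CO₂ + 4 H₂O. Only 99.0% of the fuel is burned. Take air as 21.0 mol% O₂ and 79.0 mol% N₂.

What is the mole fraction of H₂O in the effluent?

0.0945

Stoichiometric O₂ = 5 × 208 = 1040 kmol/h; O₂ fed = 1040 × 1.677 = 1744 kmol/h.
N₂ fed = 1744 × 79/21 = 6561 kmol/h.
Fuel reacted = 0.99 × 208 → ξ = 205.9 kmol/h.
Outlet (n = n₀ + ν ξ):
  C₃H₈: 208 − 1(205.9) = 2.08
  O₂: 1744 − 5(205.9) = 714.5
  N₂: 6561 (inert)
  CO₂: 0 + 3(205.9) = 617.8
  H₂O: 0 + 4(205.9) = 823.7
Total out = 8719 kmol/h; y_H₂O = 823.7 / 8719 = 0.09447.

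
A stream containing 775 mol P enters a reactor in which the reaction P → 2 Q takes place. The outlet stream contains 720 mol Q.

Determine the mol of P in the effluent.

For Q: n = n₀ + 2ξ → 720 = 0 + 2ξ, giving ξ = 360 mol.
Outlet amounts (n = n₀ + ν ξ):
  P: 775 − 1(360) = 415
  Q: 0 + 2(360) = 720

415 mol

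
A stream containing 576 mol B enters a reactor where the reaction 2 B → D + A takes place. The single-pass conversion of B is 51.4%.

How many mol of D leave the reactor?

148 mol

B reacted = 0.514 × 576 = 296.1 mol; ν_B = −2, so ξ = 296.1/2 = 148 mol.
Outlet amounts (n = n₀ + ν ξ):
  B: 576 − 2(148) = 279.9
  D: 0 + 1(148) = 148
  A: 0 + 1(148) = 148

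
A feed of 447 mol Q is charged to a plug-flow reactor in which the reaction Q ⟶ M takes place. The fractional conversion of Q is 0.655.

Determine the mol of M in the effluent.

293 mol

Q reacted = 0.655 × 447 = 292.8 mol; ν_Q = −1, so ξ = 292.8/1 = 292.8 mol.
Outlet amounts (n = n₀ + ν ξ):
  Q: 447 − 1(292.8) = 154.2
  M: 0 + 1(292.8) = 292.8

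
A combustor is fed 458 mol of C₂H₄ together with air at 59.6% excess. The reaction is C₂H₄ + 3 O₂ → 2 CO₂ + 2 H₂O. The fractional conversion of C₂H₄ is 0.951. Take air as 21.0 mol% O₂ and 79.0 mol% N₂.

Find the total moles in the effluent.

10900 mol

Stoichiometric O₂ = 3 × 458 = 1374 mol; O₂ fed = 1374 × 1.596 = 2193 mol.
N₂ fed = 2193 × 79/21 = 8249 mol.
Fuel reacted = 0.951 × 458 → ξ = 435.6 mol.
Outlet (n = n₀ + ν ξ):
  C₂H₄: 458 − 1(435.6) = 22.44
  O₂: 2193 − 3(435.6) = 886.2
  N₂: 8249 (inert)
  CO₂: 0 + 2(435.6) = 871.1
  H₂O: 0 + 2(435.6) = 871.1
Total out = 22.44 + 886.2 + 8249 + 871.1 + 871.1 = 10900 mol.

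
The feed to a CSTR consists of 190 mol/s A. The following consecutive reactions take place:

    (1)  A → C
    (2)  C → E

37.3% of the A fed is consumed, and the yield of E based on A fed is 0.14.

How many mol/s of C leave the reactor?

Conversion of A: A consumed = 1ξ₁ = 0.373 × 190 → ξ₁ = 70.87 mol/s.
Yield of E: 1ξ₂ / 190 = 0.14 → ξ₂ = 26.6 mol/s.
Outlet amounts (n = n₀ + Σ ν·ξ):
  A: 190 − 1(70.87) = 119.1
  C: 0 + 1(70.87) − 1(26.6) = 44.27
  E: 0 + 1(26.6) = 26.6

44.3 mol/s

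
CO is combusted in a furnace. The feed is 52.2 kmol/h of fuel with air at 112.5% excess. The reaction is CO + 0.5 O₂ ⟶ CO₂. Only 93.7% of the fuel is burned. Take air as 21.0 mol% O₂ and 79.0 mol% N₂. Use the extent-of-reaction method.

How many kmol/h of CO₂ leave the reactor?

Stoichiometric O₂ = 0.5 × 52.2 = 26.1 kmol/h; O₂ fed = 26.1 × 2.125 = 55.46 kmol/h.
N₂ fed = 55.46 × 79/21 = 208.6 kmol/h.
Fuel reacted = 0.937 × 52.2 → ξ = 48.91 kmol/h.
Outlet (n = n₀ + ν ξ):
  CO: 52.2 − 1(48.91) = 3.289
  O₂: 55.46 − 0.5(48.91) = 31.01
  N₂: 208.6 (inert)
  CO₂: 0 + 1(48.91) = 48.91

48.9 kmol/h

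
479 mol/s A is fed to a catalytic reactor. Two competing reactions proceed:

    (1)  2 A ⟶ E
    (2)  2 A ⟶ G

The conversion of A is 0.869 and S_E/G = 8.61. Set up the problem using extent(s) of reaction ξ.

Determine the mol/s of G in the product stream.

21.7 mol/s

Conversion of A: A consumed = 0.869 × 479 = 416.3 mol/s = 2ξ₁ + 2ξ₂.
Selectivity: 1ξ₁ / (1ξ₂) = 8.61 → ξ₁ = 8.61 ξ₂.
Substitute: (2·8.61 + 2) ξ₂ = 416.3 → ξ₂ = 21.66 mol/s, ξ₁ = 186.5 mol/s.
Outlet amounts (n = n₀ + Σ ν·ξ):
  A: 479 − 2(186.5) − 2(21.66) = 62.75
  E: 0 + 1(186.5) = 186.5
  G: 0 + 1(21.66) = 21.66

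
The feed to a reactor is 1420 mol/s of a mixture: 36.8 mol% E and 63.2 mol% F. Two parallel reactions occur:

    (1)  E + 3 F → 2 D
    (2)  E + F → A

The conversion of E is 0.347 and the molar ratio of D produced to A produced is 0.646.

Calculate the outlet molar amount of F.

628 mol/s

Conversion of E: E consumed = 0.347 × 522.6 = 181.3 mol/s = 1ξ₁ + 1ξ₂.
Selectivity: 2ξ₁ / (1ξ₂) = 0.646 → ξ₁ = 0.323 ξ₂.
Substitute: (1·0.323 + 1) ξ₂ = 181.3 → ξ₂ = 137.1 mol/s, ξ₁ = 44.27 mol/s.
Outlet amounts (n = n₀ + Σ ν·ξ):
  E: 522.6 − 1(44.27) − 1(137.1) = 341.2
  F: 897.4 − 3(44.27) − 1(137.1) = 627.6
  D: 0 + 2(44.27) = 88.54
  A: 0 + 1(137.1) = 137.1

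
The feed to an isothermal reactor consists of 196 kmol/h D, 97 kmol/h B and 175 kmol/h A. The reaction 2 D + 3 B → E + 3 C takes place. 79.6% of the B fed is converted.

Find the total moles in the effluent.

442 kmol/h

B reacted = 0.796 × 97 = 77.21 kmol/h; ν_B = −3, so ξ = 77.21/3 = 25.74 kmol/h.
Outlet amounts (n = n₀ + ν ξ):
  D: 196 − 2(25.74) = 144.5
  B: 97 − 3(25.74) = 19.79
  E: 0 + 1(25.74) = 25.74
  C: 0 + 3(25.74) = 77.21
  A: 175 (inert)
Total out = 144.5 + 19.79 + 25.74 + 77.21 + 175 = 442.3 kmol/h.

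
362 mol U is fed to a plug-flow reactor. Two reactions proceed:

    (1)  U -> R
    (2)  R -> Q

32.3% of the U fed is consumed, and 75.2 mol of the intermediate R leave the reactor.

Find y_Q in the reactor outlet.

Conversion of U: U consumed = 1ξ₁ = 0.323 × 362 → ξ₁ = 116.9 mol.
R balance: n_R = 0 + 1ξ₁ − 1ξ₂ = 75.2 → ξ₂ = (1·116.9 − 75.2)/1 = 41.73 mol.
Outlet amounts (n = n₀ + Σ ν·ξ):
  U: 362 − 1(116.9) = 245.1
  R: 0 + 1(116.9) − 1(41.73) = 75.2
  Q: 0 + 1(41.73) = 41.73
Total out = 362 mol; y_Q = 41.73 / 362 = 0.1153.

0.115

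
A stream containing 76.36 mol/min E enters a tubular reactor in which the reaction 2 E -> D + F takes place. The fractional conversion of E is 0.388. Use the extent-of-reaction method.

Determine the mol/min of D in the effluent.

E reacted = 0.388 × 76.36 = 29.63 mol/min; ν_E = −2, so ξ = 29.63/2 = 14.81 mol/min.
Outlet amounts (n = n₀ + ν ξ):
  E: 76.36 − 2(14.81) = 46.73
  D: 0 + 1(14.81) = 14.81
  F: 0 + 1(14.81) = 14.81

14.8 mol/min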